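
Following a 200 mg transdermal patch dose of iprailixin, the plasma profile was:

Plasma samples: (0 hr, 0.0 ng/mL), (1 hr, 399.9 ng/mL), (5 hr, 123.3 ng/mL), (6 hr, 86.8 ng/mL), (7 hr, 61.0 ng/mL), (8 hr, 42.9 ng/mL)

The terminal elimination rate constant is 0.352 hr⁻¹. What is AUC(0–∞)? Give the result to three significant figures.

Trapezoidal AUC_0→8:
  [0→1]: (0.0+399.9)/2 × 1 = 199.95
  [1→5]: (399.9+123.3)/2 × 4 = 1046.4
  [5→6]: (123.3+86.8)/2 × 1 = 105.05
  [6→7]: (86.8+61.0)/2 × 1 = 73.9
  [7→8]: (61.0+42.9)/2 × 1 = 51.95
  Sum = 1477.25 ng/mL·hr
Extrapolated tail: C_last / k_e = 42.9 / 0.352 = 121.875
AUC_0→∞ = 1477.25 + 121.875 = 1599.125 ng/mL·hr

AUC = 1600 ng/mL·hr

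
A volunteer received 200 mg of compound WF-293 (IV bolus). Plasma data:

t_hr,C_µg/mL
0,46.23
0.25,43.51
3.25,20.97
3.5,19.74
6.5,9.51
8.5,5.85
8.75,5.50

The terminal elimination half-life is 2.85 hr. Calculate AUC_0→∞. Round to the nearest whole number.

Trapezoidal AUC_0→8.75:
  [0→0.25]: (46.23+43.51)/2 × 0.25 = 11.2175
  [0.25→3.25]: (43.51+20.97)/2 × 3 = 96.72
  [3.25→3.5]: (20.97+19.74)/2 × 0.25 = 5.08875
  [3.5→6.5]: (19.74+9.51)/2 × 3 = 43.875
  [6.5→8.5]: (9.51+5.85)/2 × 2 = 15.36
  [8.5→8.75]: (5.85+5.50)/2 × 0.25 = 1.41875
  Sum = 173.68 µg/mL·hr
k_e = ln2 / t½ = 0.693147 / 2.85 = 0.2432 hr^-1
Extrapolated tail: C_last / k_e = 5.50 / 0.2432 = 22.615
AUC_0→∞ = 173.68 + 22.615 = 196.295 µg/mL·hr

AUC = 196 µg/mL·hr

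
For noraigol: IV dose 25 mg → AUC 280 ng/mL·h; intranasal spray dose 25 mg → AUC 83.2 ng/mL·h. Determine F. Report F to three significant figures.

F = 0.297

F = (AUC_ev / D_ev) / (AUC_iv / D_iv)
  = (83.2/25) / (280/25)
  = 3.328 / 11.2 = 0.2971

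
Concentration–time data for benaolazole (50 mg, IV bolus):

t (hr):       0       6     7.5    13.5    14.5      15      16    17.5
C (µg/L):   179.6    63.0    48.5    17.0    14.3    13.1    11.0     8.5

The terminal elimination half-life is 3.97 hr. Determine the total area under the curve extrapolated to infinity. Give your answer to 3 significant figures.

AUC = 1110 µg/L·hr

Trapezoidal AUC_0→17.5:
  [0→6]: (179.6+63.0)/2 × 6 = 727.8
  [6→7.5]: (63.0+48.5)/2 × 1.5 = 83.625
  [7.5→13.5]: (48.5+17.0)/2 × 6 = 196.5
  [13.5→14.5]: (17.0+14.3)/2 × 1 = 15.65
  [14.5→15]: (14.3+13.1)/2 × 0.5 = 6.85
  [15→16]: (13.1+11.0)/2 × 1 = 12.05
  [16→17.5]: (11.0+8.5)/2 × 1.5 = 14.625
  Sum = 1057.1 µg/L·hr
k_e = ln2 / t½ = 0.693147 / 3.97 = 0.1746 hr^-1
Extrapolated tail: C_last / k_e = 8.5 / 0.1746 = 48.683
AUC_0→∞ = 1057.1 + 48.683 = 1105.783 µg/L·hr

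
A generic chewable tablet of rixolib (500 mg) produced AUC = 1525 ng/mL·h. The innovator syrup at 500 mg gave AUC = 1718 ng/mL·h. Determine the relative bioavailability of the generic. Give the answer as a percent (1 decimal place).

F_rel = 88.8%

F_rel = (AUC_test/D_test) / (AUC_ref/D_ref)
      = (1525/500) / (1718/500)
      = 3.05 / 3.436 = 0.8877 = 88.77%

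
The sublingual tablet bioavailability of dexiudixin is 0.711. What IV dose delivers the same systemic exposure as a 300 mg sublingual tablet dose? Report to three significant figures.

D_iv = 213 mg

Systemic exposure from an extravascular dose = F × D_ev, so the equivalent IV dose is F × D_ev.
D_iv = F × D_ev = 0.711 × 300 = 213.3 mg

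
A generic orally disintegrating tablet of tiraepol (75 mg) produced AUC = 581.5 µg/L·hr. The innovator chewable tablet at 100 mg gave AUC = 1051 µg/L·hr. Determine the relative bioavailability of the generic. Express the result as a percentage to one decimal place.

F_rel = 73.8%

F_rel = (AUC_test/D_test) / (AUC_ref/D_ref)
      = (581.5/75) / (1051/100)
      = 7.75333 / 10.51 = 0.7377 = 73.77%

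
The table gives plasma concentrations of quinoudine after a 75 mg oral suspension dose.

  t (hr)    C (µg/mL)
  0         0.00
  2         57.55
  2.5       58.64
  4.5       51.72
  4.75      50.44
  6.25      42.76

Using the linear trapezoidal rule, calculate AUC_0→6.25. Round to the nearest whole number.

AUC = 280 µg/mL·hr

Trapezoidal AUC_0→6.25:
  [0→2]: (0.00+57.55)/2 × 2 = 57.55
  [2→2.5]: (57.55+58.64)/2 × 0.5 = 29.0475
  [2.5→4.5]: (58.64+51.72)/2 × 2 = 110.36
  [4.5→4.75]: (51.72+50.44)/2 × 0.25 = 12.77
  [4.75→6.25]: (50.44+42.76)/2 × 1.5 = 69.9
  Sum = 279.6275 µg/mL·hr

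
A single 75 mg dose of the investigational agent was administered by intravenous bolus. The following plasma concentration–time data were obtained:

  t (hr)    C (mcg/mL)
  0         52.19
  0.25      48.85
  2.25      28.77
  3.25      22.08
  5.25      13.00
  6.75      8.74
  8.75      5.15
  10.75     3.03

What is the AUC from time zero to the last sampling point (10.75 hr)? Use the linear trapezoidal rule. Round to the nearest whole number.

AUC = 189 mcg/mL·hr

Trapezoidal AUC_0→10.75:
  [0→0.25]: (52.19+48.85)/2 × 0.25 = 12.63
  [0.25→2.25]: (48.85+28.77)/2 × 2 = 77.62
  [2.25→3.25]: (28.77+22.08)/2 × 1 = 25.425
  [3.25→5.25]: (22.08+13.00)/2 × 2 = 35.08
  [5.25→6.75]: (13.00+8.74)/2 × 1.5 = 16.305
  [6.75→8.75]: (8.74+5.15)/2 × 2 = 13.89
  [8.75→10.75]: (5.15+3.03)/2 × 2 = 8.18
  Sum = 189.13 mcg/mL·hr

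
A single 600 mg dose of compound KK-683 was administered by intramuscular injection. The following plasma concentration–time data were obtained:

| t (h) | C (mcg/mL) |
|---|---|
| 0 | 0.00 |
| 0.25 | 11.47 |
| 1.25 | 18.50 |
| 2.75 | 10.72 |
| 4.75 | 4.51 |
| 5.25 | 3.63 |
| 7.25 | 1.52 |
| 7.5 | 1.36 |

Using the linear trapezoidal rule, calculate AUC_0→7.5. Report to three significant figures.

Trapezoidal AUC_0→7.5:
  [0→0.25]: (0.00+11.47)/2 × 0.25 = 1.43375
  [0.25→1.25]: (11.47+18.50)/2 × 1 = 14.985
  [1.25→2.75]: (18.50+10.72)/2 × 1.5 = 21.915
  [2.75→4.75]: (10.72+4.51)/2 × 2 = 15.23
  [4.75→5.25]: (4.51+3.63)/2 × 0.5 = 2.035
  [5.25→7.25]: (3.63+1.52)/2 × 2 = 5.15
  [7.25→7.5]: (1.52+1.36)/2 × 0.25 = 0.36
  Sum = 61.10875 mcg/mL·h

AUC = 61.1 mcg/mL·h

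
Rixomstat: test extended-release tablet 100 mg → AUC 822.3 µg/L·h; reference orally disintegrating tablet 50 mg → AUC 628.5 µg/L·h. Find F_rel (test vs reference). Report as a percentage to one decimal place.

F_rel = 65.4%

F_rel = (AUC_test/D_test) / (AUC_ref/D_ref)
      = (822.3/100) / (628.5/50)
      = 8.223 / 12.57 = 0.6542 = 65.42%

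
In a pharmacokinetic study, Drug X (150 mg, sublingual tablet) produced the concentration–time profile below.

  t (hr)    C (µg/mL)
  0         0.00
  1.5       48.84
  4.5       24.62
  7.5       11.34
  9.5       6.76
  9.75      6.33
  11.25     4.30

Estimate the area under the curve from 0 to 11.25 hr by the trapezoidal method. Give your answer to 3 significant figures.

Trapezoidal AUC_0→11.25:
  [0→1.5]: (0.00+48.84)/2 × 1.5 = 36.63
  [1.5→4.5]: (48.84+24.62)/2 × 3 = 110.19
  [4.5→7.5]: (24.62+11.34)/2 × 3 = 53.94
  [7.5→9.5]: (11.34+6.76)/2 × 2 = 18.1
  [9.5→9.75]: (6.76+6.33)/2 × 0.25 = 1.63625
  [9.75→11.25]: (6.33+4.30)/2 × 1.5 = 7.9725
  Sum = 228.46875 µg/mL·hr

AUC = 228 µg/mL·hr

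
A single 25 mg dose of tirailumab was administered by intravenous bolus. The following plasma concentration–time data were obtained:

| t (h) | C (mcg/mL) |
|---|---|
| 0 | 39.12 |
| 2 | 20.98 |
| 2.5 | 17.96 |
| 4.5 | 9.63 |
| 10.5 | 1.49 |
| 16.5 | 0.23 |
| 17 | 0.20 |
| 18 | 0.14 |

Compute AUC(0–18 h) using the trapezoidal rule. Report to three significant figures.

Trapezoidal AUC_0→18:
  [0→2]: (39.12+20.98)/2 × 2 = 60.1
  [2→2.5]: (20.98+17.96)/2 × 0.5 = 9.735
  [2.5→4.5]: (17.96+9.63)/2 × 2 = 27.59
  [4.5→10.5]: (9.63+1.49)/2 × 6 = 33.36
  [10.5→16.5]: (1.49+0.23)/2 × 6 = 5.16
  [16.5→17]: (0.23+0.20)/2 × 0.5 = 0.1075
  [17→18]: (0.20+0.14)/2 × 1 = 0.17
  Sum = 136.2225 mcg/mL·h

AUC = 136 mcg/mL·h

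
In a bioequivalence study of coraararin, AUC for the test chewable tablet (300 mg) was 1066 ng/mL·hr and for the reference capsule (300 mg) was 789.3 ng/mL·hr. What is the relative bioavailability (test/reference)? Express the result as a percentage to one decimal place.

F_rel = (AUC_test/D_test) / (AUC_ref/D_ref)
      = (1066/300) / (789.3/300)
      = 3.55333 / 2.631 = 1.3506 = 135.06%

F_rel = 135.1%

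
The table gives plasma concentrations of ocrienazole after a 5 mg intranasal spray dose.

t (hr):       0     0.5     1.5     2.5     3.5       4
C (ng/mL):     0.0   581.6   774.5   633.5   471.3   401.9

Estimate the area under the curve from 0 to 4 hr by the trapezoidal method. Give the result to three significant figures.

Trapezoidal AUC_0→4:
  [0→0.5]: (0.0+581.6)/2 × 0.5 = 145.4
  [0.5→1.5]: (581.6+774.5)/2 × 1 = 678.05
  [1.5→2.5]: (774.5+633.5)/2 × 1 = 704.0
  [2.5→3.5]: (633.5+471.3)/2 × 1 = 552.4
  [3.5→4]: (471.3+401.9)/2 × 0.5 = 218.3
  Sum = 2298.15 ng/mL·hr

AUC = 2300 ng/mL·hr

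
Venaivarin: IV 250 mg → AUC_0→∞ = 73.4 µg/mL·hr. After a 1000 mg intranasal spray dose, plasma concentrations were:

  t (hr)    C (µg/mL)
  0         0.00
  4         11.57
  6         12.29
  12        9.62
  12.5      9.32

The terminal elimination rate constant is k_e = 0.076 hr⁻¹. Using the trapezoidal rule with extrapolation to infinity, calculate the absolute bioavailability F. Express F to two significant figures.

Trapezoidal AUC_0→12.5 (intranasal spray):
  [0→4]: (0.00+11.57)/2 × 4 = 23.14
  [4→6]: (11.57+12.29)/2 × 2 = 23.86
  [6→12]: (12.29+9.62)/2 × 6 = 65.73
  [12→12.5]: (9.62+9.32)/2 × 0.5 = 4.735
  Sum = 117.465 µg/mL·hr
Tail: C_last/k_e = 9.32/0.076 = 122.632
AUC_0→∞ (intranasal spray) = 117.465 + 122.632 = 240.097 µg/mL·hr
F = (AUC_ev/D_ev)/(AUC_iv/D_iv) = (240.097/1000)/(73.4/250) = 0.240097/0.2936 = 0.8178

F = 0.82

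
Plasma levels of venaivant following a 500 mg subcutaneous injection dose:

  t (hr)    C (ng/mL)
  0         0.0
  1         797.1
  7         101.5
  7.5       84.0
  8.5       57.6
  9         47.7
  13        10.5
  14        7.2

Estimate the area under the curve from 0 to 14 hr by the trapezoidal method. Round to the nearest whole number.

AUC = 3363 ng/mL·hr

Trapezoidal AUC_0→14:
  [0→1]: (0.0+797.1)/2 × 1 = 398.55
  [1→7]: (797.1+101.5)/2 × 6 = 2695.8
  [7→7.5]: (101.5+84.0)/2 × 0.5 = 46.375
  [7.5→8.5]: (84.0+57.6)/2 × 1 = 70.8
  [8.5→9]: (57.6+47.7)/2 × 0.5 = 26.325
  [9→13]: (47.7+10.5)/2 × 4 = 116.4
  [13→14]: (10.5+7.2)/2 × 1 = 8.85
  Sum = 3363.1 ng/mL·hr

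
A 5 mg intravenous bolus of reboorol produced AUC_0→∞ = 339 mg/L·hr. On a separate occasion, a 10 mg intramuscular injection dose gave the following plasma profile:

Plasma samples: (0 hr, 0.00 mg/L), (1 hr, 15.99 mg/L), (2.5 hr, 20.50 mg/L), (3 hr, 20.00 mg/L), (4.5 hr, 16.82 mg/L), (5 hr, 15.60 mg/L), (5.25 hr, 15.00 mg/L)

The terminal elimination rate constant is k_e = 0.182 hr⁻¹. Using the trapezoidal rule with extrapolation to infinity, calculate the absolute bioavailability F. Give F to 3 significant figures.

F = 0.247

Trapezoidal AUC_0→5.25 (intramuscular injection):
  [0→1]: (0.00+15.99)/2 × 1 = 7.995
  [1→2.5]: (15.99+20.50)/2 × 1.5 = 27.3675
  [2.5→3]: (20.50+20.00)/2 × 0.5 = 10.125
  [3→4.5]: (20.00+16.82)/2 × 1.5 = 27.615
  [4.5→5]: (16.82+15.60)/2 × 0.5 = 8.105
  [5→5.25]: (15.60+15.00)/2 × 0.25 = 3.825
  Sum = 85.0325 mg/L·hr
Tail: C_last/k_e = 15.00/0.182 = 82.418
AUC_0→∞ (intramuscular injection) = 85.0325 + 82.418 = 167.4505 mg/L·hr
F = (AUC_ev/D_ev)/(AUC_iv/D_iv) = (167.4505/10)/(339/5) = 16.74505/67.8 = 0.2470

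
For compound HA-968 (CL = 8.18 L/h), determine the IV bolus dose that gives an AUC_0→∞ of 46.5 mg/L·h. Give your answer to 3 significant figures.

Dose = 380 mg

Dose_iv = CL × AUC_0→∞
     = 8.18 × 46.5 = 380.37 mg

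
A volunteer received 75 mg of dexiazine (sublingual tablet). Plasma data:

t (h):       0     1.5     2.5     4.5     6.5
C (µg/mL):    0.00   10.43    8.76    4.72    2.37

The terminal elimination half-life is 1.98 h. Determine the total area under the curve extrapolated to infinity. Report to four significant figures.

Trapezoidal AUC_0→6.5:
  [0→1.5]: (0.00+10.43)/2 × 1.5 = 7.8225
  [1.5→2.5]: (10.43+8.76)/2 × 1 = 9.595
  [2.5→4.5]: (8.76+4.72)/2 × 2 = 13.48
  [4.5→6.5]: (4.72+2.37)/2 × 2 = 7.09
  Sum = 37.9875 µg/mL·h
k_e = ln2 / t½ = 0.693147 / 1.98 = 0.3501 h^-1
Extrapolated tail: C_last / k_e = 2.37 / 0.3501 = 6.769
AUC_0→∞ = 37.9875 + 6.769 = 44.7565 µg/mL·h

AUC = 44.76 µg/mL·h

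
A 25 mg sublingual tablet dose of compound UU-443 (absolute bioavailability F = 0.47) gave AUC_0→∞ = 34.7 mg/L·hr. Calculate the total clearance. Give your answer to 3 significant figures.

CL = F × Dose / AUC_0→∞
   = 0.47 × 25 / 34.7 = 0.338617 L/hr

CL = 0.339 L/hr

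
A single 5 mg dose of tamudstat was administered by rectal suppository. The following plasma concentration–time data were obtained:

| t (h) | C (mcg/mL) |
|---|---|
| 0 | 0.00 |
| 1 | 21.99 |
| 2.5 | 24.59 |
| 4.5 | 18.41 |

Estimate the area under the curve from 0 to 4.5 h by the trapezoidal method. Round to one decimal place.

AUC = 88.9 mcg/mL·h

Trapezoidal AUC_0→4.5:
  [0→1]: (0.00+21.99)/2 × 1 = 10.995
  [1→2.5]: (21.99+24.59)/2 × 1.5 = 34.935
  [2.5→4.5]: (24.59+18.41)/2 × 2 = 43.0
  Sum = 88.93 mcg/mL·h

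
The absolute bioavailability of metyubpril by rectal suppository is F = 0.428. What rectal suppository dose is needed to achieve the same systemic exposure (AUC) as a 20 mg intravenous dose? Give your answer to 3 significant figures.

D_rectal = 46.7 mg

For equal systemic exposure: F × D_ev = D_iv
D_ev = D_iv / F = 20 / 0.428 = 46.729 mg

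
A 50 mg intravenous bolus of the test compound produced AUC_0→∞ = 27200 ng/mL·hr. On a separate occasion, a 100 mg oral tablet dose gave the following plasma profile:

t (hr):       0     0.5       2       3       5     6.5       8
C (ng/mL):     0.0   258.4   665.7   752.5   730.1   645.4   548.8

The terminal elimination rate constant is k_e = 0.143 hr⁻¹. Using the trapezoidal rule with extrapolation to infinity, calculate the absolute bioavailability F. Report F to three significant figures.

F = 0.160

Trapezoidal AUC_0→8 (oral tablet):
  [0→0.5]: (0.0+258.4)/2 × 0.5 = 64.6
  [0.5→2]: (258.4+665.7)/2 × 1.5 = 693.075
  [2→3]: (665.7+752.5)/2 × 1 = 709.1
  [3→5]: (752.5+730.1)/2 × 2 = 1482.6
  [5→6.5]: (730.1+645.4)/2 × 1.5 = 1031.625
  [6.5→8]: (645.4+548.8)/2 × 1.5 = 895.65
  Sum = 4876.65 ng/mL·hr
Tail: C_last/k_e = 548.8/0.143 = 3837.762
AUC_0→∞ (oral tablet) = 4876.65 + 3837.762 = 8714.412 ng/mL·hr
F = (AUC_ev/D_ev)/(AUC_iv/D_iv) = (8714.412/100)/(27200/50) = 87.14412/544 = 0.1602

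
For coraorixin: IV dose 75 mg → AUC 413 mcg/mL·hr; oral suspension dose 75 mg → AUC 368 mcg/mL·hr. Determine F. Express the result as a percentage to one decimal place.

F = (AUC_ev / D_ev) / (AUC_iv / D_iv)
  = (368/75) / (413/75)
  = 4.90667 / 5.50667 = 0.8910
  = 89.10%

F = 89.1%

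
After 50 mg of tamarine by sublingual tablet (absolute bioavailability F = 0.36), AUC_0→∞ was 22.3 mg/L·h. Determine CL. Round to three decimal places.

CL = F × Dose / AUC_0→∞
   = 0.36 × 50 / 22.3 = 0.807175 L/h

CL = 0.807 L/h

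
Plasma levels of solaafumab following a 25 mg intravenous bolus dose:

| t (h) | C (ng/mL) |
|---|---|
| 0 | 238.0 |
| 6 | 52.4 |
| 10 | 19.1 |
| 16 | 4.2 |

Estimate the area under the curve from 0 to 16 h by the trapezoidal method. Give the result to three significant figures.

Trapezoidal AUC_0→16:
  [0→6]: (238.0+52.4)/2 × 6 = 871.2
  [6→10]: (52.4+19.1)/2 × 4 = 143.0
  [10→16]: (19.1+4.2)/2 × 6 = 69.9
  Sum = 1084.1 ng/mL·h

AUC = 1080 ng/mL·h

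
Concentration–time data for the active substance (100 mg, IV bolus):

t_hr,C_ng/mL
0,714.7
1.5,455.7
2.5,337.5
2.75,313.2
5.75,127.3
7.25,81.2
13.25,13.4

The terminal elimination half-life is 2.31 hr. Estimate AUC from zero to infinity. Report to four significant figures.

Trapezoidal AUC_0→13.25:
  [0→1.5]: (714.7+455.7)/2 × 1.5 = 877.8
  [1.5→2.5]: (455.7+337.5)/2 × 1 = 396.6
  [2.5→2.75]: (337.5+313.2)/2 × 0.25 = 81.3375
  [2.75→5.75]: (313.2+127.3)/2 × 3 = 660.75
  [5.75→7.25]: (127.3+81.2)/2 × 1.5 = 156.375
  [7.25→13.25]: (81.2+13.4)/2 × 6 = 283.8
  Sum = 2456.6625 ng/mL·hr
k_e = ln2 / t½ = 0.693147 / 2.31 = 0.3001 hr^-1
Extrapolated tail: C_last / k_e = 13.4 / 0.3001 = 44.652
AUC_0→∞ = 2456.6625 + 44.652 = 2501.3145 ng/mL·hr

AUC = 2501 ng/mL·hr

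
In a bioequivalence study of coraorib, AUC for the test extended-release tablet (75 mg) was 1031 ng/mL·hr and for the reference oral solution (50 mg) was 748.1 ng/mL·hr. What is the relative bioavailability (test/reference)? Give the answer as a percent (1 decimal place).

F_rel = 91.9%

F_rel = (AUC_test/D_test) / (AUC_ref/D_ref)
      = (1031/75) / (748.1/50)
      = 13.7467 / 14.962 = 0.9188 = 91.88%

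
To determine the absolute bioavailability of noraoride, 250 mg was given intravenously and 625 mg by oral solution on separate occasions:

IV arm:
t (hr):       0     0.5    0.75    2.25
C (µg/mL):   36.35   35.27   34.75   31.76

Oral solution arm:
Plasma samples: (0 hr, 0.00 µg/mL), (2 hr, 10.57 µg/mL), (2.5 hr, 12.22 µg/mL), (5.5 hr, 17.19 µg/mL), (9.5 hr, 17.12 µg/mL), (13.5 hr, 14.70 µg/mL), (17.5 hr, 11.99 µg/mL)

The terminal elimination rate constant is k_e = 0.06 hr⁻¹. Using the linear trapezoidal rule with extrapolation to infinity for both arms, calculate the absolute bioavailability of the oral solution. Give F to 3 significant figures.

F = 0.294

Trapezoidal AUC_0→2.25 (IV):
  [0→0.5]: (36.35+35.27)/2 × 0.5 = 17.905
  [0.5→0.75]: (35.27+34.75)/2 × 0.25 = 8.7525
  [0.75→2.25]: (34.75+31.76)/2 × 1.5 = 49.8825
  Sum = 76.54 µg/mL·hr
IV tail: 31.76/0.06 = 529.333; AUC_iv,0→∞ = 76.54 + 529.333 = 605.873 µg/mL·hr
Trapezoidal AUC_0→17.5 (oral solution):
  [0→2]: (0.00+10.57)/2 × 2 = 10.57
  [2→2.5]: (10.57+12.22)/2 × 0.5 = 5.6975
  [2.5→5.5]: (12.22+17.19)/2 × 3 = 44.115
  [5.5→9.5]: (17.19+17.12)/2 × 4 = 68.62
  [9.5→13.5]: (17.12+14.70)/2 × 4 = 63.64
  [13.5→17.5]: (14.70+11.99)/2 × 4 = 53.38
  Sum = 246.0225 µg/mL·hr
oral solution tail: 11.99/0.06 = 199.833; AUC_ev,0→∞ = 246.0225 + 199.833 = 445.8555 µg/mL·hr
F = (AUC_ev/D_ev)/(AUC_iv/D_iv) = (445.8555/625)/(605.873/250) = 0.7133688/2.423492 = 0.2944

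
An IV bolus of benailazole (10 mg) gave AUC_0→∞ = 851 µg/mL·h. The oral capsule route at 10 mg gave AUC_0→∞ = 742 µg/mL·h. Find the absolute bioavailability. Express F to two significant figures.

F = 0.87

F = (AUC_ev / D_ev) / (AUC_iv / D_iv)
  = (742/10) / (851/10)
  = 74.2 / 85.1 = 0.8719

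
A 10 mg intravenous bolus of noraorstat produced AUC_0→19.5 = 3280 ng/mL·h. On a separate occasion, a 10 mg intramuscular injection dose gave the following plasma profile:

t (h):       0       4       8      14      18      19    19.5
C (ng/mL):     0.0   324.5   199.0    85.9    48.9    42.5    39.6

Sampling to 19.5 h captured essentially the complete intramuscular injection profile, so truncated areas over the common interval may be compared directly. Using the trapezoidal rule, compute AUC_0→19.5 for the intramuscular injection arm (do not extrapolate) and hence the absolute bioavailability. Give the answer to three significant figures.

F = 0.880

Trapezoidal AUC_0→19.5 (intramuscular injection):
  [0→4]: (0.0+324.5)/2 × 4 = 649.0
  [4→8]: (324.5+199.0)/2 × 4 = 1047.0
  [8→14]: (199.0+85.9)/2 × 6 = 854.7
  [14→18]: (85.9+48.9)/2 × 4 = 269.6
  [18→19]: (48.9+42.5)/2 × 1 = 45.7
  [19→19.5]: (42.5+39.6)/2 × 0.5 = 20.525
  Sum = 2886.525 ng/mL·h
F = (AUC_ev/D_ev)/(AUC_iv/D_iv) = (2886.525/10)/(3280/10) = 288.6525/328 = 0.8800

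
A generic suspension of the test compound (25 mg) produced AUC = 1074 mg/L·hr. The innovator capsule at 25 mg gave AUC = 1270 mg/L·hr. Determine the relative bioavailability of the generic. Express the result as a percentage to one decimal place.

F_rel = 84.6%

F_rel = (AUC_test/D_test) / (AUC_ref/D_ref)
      = (1074/25) / (1270/25)
      = 42.96 / 50.8 = 0.8457 = 84.57%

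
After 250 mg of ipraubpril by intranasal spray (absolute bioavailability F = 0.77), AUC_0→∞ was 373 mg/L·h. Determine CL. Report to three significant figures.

CL = F × Dose / AUC_0→∞
   = 0.77 × 250 / 373 = 0.516086 L/h

CL = 0.516 L/h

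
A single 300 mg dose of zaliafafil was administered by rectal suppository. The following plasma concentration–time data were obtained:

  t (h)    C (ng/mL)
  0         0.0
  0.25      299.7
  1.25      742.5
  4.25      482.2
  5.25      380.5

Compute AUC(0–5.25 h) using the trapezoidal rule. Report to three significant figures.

AUC = 2830 ng/mL·h

Trapezoidal AUC_0→5.25:
  [0→0.25]: (0.0+299.7)/2 × 0.25 = 37.4625
  [0.25→1.25]: (299.7+742.5)/2 × 1 = 521.1
  [1.25→4.25]: (742.5+482.2)/2 × 3 = 1837.05
  [4.25→5.25]: (482.2+380.5)/2 × 1 = 431.35
  Sum = 2826.9625 ng/mL·h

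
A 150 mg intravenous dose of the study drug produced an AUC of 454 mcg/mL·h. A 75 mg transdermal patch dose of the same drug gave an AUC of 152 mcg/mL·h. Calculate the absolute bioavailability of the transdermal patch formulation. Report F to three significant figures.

F = 0.670

F = (AUC_ev / D_ev) / (AUC_iv / D_iv)
  = (152/75) / (454/150)
  = 2.02667 / 3.02667 = 0.6696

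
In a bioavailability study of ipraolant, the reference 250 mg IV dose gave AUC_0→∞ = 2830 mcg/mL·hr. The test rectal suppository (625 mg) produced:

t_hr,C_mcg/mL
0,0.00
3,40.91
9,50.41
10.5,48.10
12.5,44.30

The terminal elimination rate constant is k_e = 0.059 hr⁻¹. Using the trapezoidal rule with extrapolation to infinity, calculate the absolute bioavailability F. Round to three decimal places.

Trapezoidal AUC_0→12.5 (rectal suppository):
  [0→3]: (0.00+40.91)/2 × 3 = 61.365
  [3→9]: (40.91+50.41)/2 × 6 = 273.96
  [9→10.5]: (50.41+48.10)/2 × 1.5 = 73.8825
  [10.5→12.5]: (48.10+44.30)/2 × 2 = 92.4
  Sum = 501.6075 mcg/mL·hr
Tail: C_last/k_e = 44.30/0.059 = 750.847
AUC_0→∞ (rectal suppository) = 501.6075 + 750.847 = 1252.4545 mcg/mL·hr
F = (AUC_ev/D_ev)/(AUC_iv/D_iv) = (1252.4545/625)/(2830/250) = 2.0039272/11.32 = 0.1770

F = 0.177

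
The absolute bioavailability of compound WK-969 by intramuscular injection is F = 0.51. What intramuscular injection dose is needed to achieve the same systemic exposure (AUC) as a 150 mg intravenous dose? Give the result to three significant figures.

For equal systemic exposure: F × D_ev = D_iv
D_ev = D_iv / F = 150 / 0.51 = 294.118 mg

D_intramuscular = 294 mg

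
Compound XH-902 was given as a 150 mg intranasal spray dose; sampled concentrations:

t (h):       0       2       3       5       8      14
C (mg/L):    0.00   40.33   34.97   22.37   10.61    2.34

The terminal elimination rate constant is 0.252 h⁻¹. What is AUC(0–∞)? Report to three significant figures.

AUC = 233 mg/L·h

Trapezoidal AUC_0→14:
  [0→2]: (0.00+40.33)/2 × 2 = 40.33
  [2→3]: (40.33+34.97)/2 × 1 = 37.65
  [3→5]: (34.97+22.37)/2 × 2 = 57.34
  [5→8]: (22.37+10.61)/2 × 3 = 49.47
  [8→14]: (10.61+2.34)/2 × 6 = 38.85
  Sum = 223.64 mg/L·h
Extrapolated tail: C_last / k_e = 2.34 / 0.252 = 9.286
AUC_0→∞ = 223.64 + 9.286 = 232.926 mg/L·h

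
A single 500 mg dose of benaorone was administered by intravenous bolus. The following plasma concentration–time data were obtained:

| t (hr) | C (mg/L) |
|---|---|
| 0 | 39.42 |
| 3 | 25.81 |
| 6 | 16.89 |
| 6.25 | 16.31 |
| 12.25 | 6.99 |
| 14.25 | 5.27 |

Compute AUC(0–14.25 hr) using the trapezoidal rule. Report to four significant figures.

AUC = 248.2 mg/L·hr

Trapezoidal AUC_0→14.25:
  [0→3]: (39.42+25.81)/2 × 3 = 97.845
  [3→6]: (25.81+16.89)/2 × 3 = 64.05
  [6→6.25]: (16.89+16.31)/2 × 0.25 = 4.15
  [6.25→12.25]: (16.31+6.99)/2 × 6 = 69.9
  [12.25→14.25]: (6.99+5.27)/2 × 2 = 12.26
  Sum = 248.205 mg/L·hr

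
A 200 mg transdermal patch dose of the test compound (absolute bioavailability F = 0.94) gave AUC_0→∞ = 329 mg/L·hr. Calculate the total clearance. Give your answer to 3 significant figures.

CL = F × Dose / AUC_0→∞
   = 0.94 × 200 / 329 = 0.571429 L/hr

CL = 0.571 L/hr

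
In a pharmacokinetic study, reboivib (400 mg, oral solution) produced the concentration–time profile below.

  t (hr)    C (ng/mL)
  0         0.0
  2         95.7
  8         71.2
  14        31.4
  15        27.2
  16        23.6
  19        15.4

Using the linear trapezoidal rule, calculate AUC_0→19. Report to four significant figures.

AUC = 1017 ng/mL·hr

Trapezoidal AUC_0→19:
  [0→2]: (0.0+95.7)/2 × 2 = 95.7
  [2→8]: (95.7+71.2)/2 × 6 = 500.7
  [8→14]: (71.2+31.4)/2 × 6 = 307.8
  [14→15]: (31.4+27.2)/2 × 1 = 29.3
  [15→16]: (27.2+23.6)/2 × 1 = 25.4
  [16→19]: (23.6+15.4)/2 × 3 = 58.5
  Sum = 1017.4 ng/mL·hr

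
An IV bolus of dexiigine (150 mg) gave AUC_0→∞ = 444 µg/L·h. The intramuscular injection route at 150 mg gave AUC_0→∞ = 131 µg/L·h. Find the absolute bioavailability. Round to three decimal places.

F = 0.295

F = (AUC_ev / D_ev) / (AUC_iv / D_iv)
  = (131/150) / (444/150)
  = 0.873333 / 2.96 = 0.2950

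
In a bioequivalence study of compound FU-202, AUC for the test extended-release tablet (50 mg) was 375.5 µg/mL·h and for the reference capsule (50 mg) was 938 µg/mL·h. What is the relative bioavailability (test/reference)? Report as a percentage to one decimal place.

F_rel = (AUC_test/D_test) / (AUC_ref/D_ref)
      = (375.5/50) / (938/50)
      = 7.51 / 18.76 = 0.4003 = 40.03%

F_rel = 40.0%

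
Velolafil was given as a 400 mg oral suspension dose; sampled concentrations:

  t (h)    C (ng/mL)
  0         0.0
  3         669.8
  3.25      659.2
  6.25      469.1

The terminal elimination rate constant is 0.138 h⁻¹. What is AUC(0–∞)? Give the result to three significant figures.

AUC = 6260 ng/mL·h

Trapezoidal AUC_0→6.25:
  [0→3]: (0.0+669.8)/2 × 3 = 1004.7
  [3→3.25]: (669.8+659.2)/2 × 0.25 = 166.125
  [3.25→6.25]: (659.2+469.1)/2 × 3 = 1692.45
  Sum = 2863.275 ng/mL·h
Extrapolated tail: C_last / k_e = 469.1 / 0.138 = 3399.275
AUC_0→∞ = 2863.275 + 3399.275 = 6262.55 ng/mL·h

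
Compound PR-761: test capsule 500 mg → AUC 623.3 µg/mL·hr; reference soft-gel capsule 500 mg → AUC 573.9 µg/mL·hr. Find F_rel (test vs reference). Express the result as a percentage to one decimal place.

F_rel = (AUC_test/D_test) / (AUC_ref/D_ref)
      = (623.3/500) / (573.9/500)
      = 1.2466 / 1.1478 = 1.0861 = 108.61%

F_rel = 108.6%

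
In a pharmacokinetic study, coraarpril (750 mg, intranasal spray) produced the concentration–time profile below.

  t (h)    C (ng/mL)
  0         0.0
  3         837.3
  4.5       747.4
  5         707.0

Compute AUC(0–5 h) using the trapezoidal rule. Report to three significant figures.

AUC = 2810 ng/mL·h

Trapezoidal AUC_0→5:
  [0→3]: (0.0+837.3)/2 × 3 = 1255.95
  [3→4.5]: (837.3+747.4)/2 × 1.5 = 1188.525
  [4.5→5]: (747.4+707.0)/2 × 0.5 = 363.6
  Sum = 2808.075 ng/mL·h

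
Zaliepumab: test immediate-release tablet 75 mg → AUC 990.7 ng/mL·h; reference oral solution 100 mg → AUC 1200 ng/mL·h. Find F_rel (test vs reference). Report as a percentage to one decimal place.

F_rel = (AUC_test/D_test) / (AUC_ref/D_ref)
      = (990.7/75) / (1200/100)
      = 13.2093 / 12 = 1.1008 = 110.08%

F_rel = 110.1%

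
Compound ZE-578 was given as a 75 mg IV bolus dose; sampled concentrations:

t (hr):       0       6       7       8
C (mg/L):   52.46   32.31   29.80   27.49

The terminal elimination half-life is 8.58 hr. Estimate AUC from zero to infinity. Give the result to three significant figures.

Trapezoidal AUC_0→8:
  [0→6]: (52.46+32.31)/2 × 6 = 254.31
  [6→7]: (32.31+29.80)/2 × 1 = 31.055
  [7→8]: (29.80+27.49)/2 × 1 = 28.645
  Sum = 314.01 mg/L·hr
k_e = ln2 / t½ = 0.693147 / 8.58 = 0.0808 hr^-1
Extrapolated tail: C_last / k_e = 27.49 / 0.0808 = 340.223
AUC_0→∞ = 314.01 + 340.223 = 654.233 mg/L·hr

AUC = 654 mg/L·hr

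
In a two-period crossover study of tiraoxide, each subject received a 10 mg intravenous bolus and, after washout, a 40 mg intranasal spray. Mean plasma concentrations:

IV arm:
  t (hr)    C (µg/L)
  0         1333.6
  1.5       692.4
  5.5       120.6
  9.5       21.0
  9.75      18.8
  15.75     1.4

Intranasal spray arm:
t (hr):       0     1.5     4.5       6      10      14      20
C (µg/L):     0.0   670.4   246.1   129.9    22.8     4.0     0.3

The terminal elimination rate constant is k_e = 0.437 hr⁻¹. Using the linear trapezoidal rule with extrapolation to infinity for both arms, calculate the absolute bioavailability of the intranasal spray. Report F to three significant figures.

Trapezoidal AUC_0→15.75 (IV):
  [0→1.5]: (1333.6+692.4)/2 × 1.5 = 1519.5
  [1.5→5.5]: (692.4+120.6)/2 × 4 = 1626.0
  [5.5→9.5]: (120.6+21.0)/2 × 4 = 283.2
  [9.5→9.75]: (21.0+18.8)/2 × 0.25 = 4.975
  [9.75→15.75]: (18.8+1.4)/2 × 6 = 60.6
  Sum = 3494.275 µg/L·hr
IV tail: 1.4/0.437 = 3.204; AUC_iv,0→∞ = 3494.275 + 3.204 = 3497.479 µg/L·hr
Trapezoidal AUC_0→20 (intranasal spray):
  [0→1.5]: (0.0+670.4)/2 × 1.5 = 502.8
  [1.5→4.5]: (670.4+246.1)/2 × 3 = 1374.75
  [4.5→6]: (246.1+129.9)/2 × 1.5 = 282.0
  [6→10]: (129.9+22.8)/2 × 4 = 305.4
  [10→14]: (22.8+4.0)/2 × 4 = 53.6
  [14→20]: (4.0+0.3)/2 × 6 = 12.9
  Sum = 2531.45 µg/L·hr
intranasal spray tail: 0.3/0.437 = 0.686; AUC_ev,0→∞ = 2531.45 + 0.686 = 2532.136 µg/L·hr
F = (AUC_ev/D_ev)/(AUC_iv/D_iv) = (2532.136/40)/(3497.479/10) = 63.3034/349.7479 = 0.1810

F = 0.181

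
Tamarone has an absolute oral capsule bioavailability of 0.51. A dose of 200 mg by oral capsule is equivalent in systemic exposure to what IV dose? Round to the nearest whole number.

Systemic exposure from an extravascular dose = F × D_ev, so the equivalent IV dose is F × D_ev.
D_iv = F × D_ev = 0.51 × 200 = 102 mg

D_iv = 102 mg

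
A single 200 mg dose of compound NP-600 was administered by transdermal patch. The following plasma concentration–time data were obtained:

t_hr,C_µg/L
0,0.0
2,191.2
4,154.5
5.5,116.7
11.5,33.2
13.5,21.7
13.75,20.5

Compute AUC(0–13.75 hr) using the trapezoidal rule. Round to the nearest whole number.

AUC = 1250 µg/L·hr

Trapezoidal AUC_0→13.75:
  [0→2]: (0.0+191.2)/2 × 2 = 191.2
  [2→4]: (191.2+154.5)/2 × 2 = 345.7
  [4→5.5]: (154.5+116.7)/2 × 1.5 = 203.4
  [5.5→11.5]: (116.7+33.2)/2 × 6 = 449.7
  [11.5→13.5]: (33.2+21.7)/2 × 2 = 54.9
  [13.5→13.75]: (21.7+20.5)/2 × 0.25 = 5.275
  Sum = 1250.175 µg/L·hr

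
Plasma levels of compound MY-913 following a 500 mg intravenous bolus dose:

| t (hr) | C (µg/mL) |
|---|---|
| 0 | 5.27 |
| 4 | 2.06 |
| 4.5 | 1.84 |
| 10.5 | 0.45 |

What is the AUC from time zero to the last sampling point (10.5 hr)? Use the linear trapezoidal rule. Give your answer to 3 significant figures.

AUC = 22.5 µg/mL·hr

Trapezoidal AUC_0→10.5:
  [0→4]: (5.27+2.06)/2 × 4 = 14.66
  [4→4.5]: (2.06+1.84)/2 × 0.5 = 0.975
  [4.5→10.5]: (1.84+0.45)/2 × 6 = 6.87
  Sum = 22.505 µg/mL·hr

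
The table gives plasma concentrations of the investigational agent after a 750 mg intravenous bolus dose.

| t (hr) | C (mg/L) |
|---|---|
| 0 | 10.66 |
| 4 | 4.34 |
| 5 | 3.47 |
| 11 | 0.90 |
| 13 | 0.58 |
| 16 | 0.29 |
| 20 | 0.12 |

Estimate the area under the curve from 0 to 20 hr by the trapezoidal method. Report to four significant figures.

Trapezoidal AUC_0→20:
  [0→4]: (10.66+4.34)/2 × 4 = 30.0
  [4→5]: (4.34+3.47)/2 × 1 = 3.905
  [5→11]: (3.47+0.90)/2 × 6 = 13.11
  [11→13]: (0.90+0.58)/2 × 2 = 1.48
  [13→16]: (0.58+0.29)/2 × 3 = 1.305
  [16→20]: (0.29+0.12)/2 × 4 = 0.82
  Sum = 50.62 mg/L·hr

AUC = 50.62 mg/L·hr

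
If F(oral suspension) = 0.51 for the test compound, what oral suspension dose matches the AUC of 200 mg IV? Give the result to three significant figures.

D_oral = 392 mg

For equal systemic exposure: F × D_ev = D_iv
D_ev = D_iv / F = 200 / 0.51 = 392.157 mg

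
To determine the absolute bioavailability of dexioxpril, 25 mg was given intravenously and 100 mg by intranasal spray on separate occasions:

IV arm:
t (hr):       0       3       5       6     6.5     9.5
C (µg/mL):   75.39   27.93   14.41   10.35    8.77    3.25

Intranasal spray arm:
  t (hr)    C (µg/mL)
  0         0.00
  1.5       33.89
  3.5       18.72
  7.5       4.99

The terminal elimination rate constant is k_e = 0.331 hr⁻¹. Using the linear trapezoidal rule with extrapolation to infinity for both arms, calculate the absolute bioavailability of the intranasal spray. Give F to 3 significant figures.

F = 0.145

Trapezoidal AUC_0→9.5 (IV):
  [0→3]: (75.39+27.93)/2 × 3 = 154.98
  [3→5]: (27.93+14.41)/2 × 2 = 42.34
  [5→6]: (14.41+10.35)/2 × 1 = 12.38
  [6→6.5]: (10.35+8.77)/2 × 0.5 = 4.78
  [6.5→9.5]: (8.77+3.25)/2 × 3 = 18.03
  Sum = 232.51 µg/mL·hr
IV tail: 3.25/0.331 = 9.819; AUC_iv,0→∞ = 232.51 + 9.819 = 242.329 µg/mL·hr
Trapezoidal AUC_0→7.5 (intranasal spray):
  [0→1.5]: (0.00+33.89)/2 × 1.5 = 25.4175
  [1.5→3.5]: (33.89+18.72)/2 × 2 = 52.61
  [3.5→7.5]: (18.72+4.99)/2 × 4 = 47.42
  Sum = 125.4475 µg/mL·hr
intranasal spray tail: 4.99/0.331 = 15.076; AUC_ev,0→∞ = 125.4475 + 15.076 = 140.5235 µg/mL·hr
F = (AUC_ev/D_ev)/(AUC_iv/D_iv) = (140.5235/100)/(242.329/25) = 1.405235/9.69316 = 0.1450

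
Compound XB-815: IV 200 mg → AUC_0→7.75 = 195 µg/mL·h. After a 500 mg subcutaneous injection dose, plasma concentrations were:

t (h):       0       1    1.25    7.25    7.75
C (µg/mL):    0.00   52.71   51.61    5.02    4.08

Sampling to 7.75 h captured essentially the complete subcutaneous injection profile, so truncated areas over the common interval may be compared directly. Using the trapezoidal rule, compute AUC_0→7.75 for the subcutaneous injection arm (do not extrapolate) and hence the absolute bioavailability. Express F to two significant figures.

F = 0.43

Trapezoidal AUC_0→7.75 (subcutaneous injection):
  [0→1]: (0.00+52.71)/2 × 1 = 26.355
  [1→1.25]: (52.71+51.61)/2 × 0.25 = 13.04
  [1.25→7.25]: (51.61+5.02)/2 × 6 = 169.89
  [7.25→7.75]: (5.02+4.08)/2 × 0.5 = 2.275
  Sum = 211.56 µg/mL·h
F = (AUC_ev/D_ev)/(AUC_iv/D_iv) = (211.56/500)/(195/200) = 0.42312/0.975 = 0.4340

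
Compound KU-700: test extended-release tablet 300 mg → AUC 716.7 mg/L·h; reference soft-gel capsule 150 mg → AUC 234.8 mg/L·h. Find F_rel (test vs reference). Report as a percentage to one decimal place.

F_rel = (AUC_test/D_test) / (AUC_ref/D_ref)
      = (716.7/300) / (234.8/150)
      = 2.389 / 1.56533 = 1.5262 = 152.62%

F_rel = 152.6%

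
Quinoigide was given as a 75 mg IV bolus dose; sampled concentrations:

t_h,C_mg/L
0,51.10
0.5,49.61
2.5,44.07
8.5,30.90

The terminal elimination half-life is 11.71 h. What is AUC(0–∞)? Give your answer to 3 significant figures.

Trapezoidal AUC_0→8.5:
  [0→0.5]: (51.10+49.61)/2 × 0.5 = 25.1775
  [0.5→2.5]: (49.61+44.07)/2 × 2 = 93.68
  [2.5→8.5]: (44.07+30.90)/2 × 6 = 224.91
  Sum = 343.7675 mg/L·h
k_e = ln2 / t½ = 0.693147 / 11.71 = 0.0592 h^-1
Extrapolated tail: C_last / k_e = 30.90 / 0.0592 = 521.959
AUC_0→∞ = 343.7675 + 521.959 = 865.7265 mg/L·h

AUC = 866 mg/L·h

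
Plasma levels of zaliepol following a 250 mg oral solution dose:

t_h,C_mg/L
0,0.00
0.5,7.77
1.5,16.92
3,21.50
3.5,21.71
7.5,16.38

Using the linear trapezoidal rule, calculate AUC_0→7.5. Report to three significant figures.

AUC = 130 mg/L·h

Trapezoidal AUC_0→7.5:
  [0→0.5]: (0.00+7.77)/2 × 0.5 = 1.9425
  [0.5→1.5]: (7.77+16.92)/2 × 1 = 12.345
  [1.5→3]: (16.92+21.50)/2 × 1.5 = 28.815
  [3→3.5]: (21.50+21.71)/2 × 0.5 = 10.8025
  [3.5→7.5]: (21.71+16.38)/2 × 4 = 76.18
  Sum = 130.085 mg/L·h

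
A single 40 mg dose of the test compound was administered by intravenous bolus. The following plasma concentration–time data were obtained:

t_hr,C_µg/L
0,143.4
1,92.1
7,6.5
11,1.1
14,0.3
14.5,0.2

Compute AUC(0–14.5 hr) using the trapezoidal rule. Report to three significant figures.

Trapezoidal AUC_0→14.5:
  [0→1]: (143.4+92.1)/2 × 1 = 117.75
  [1→7]: (92.1+6.5)/2 × 6 = 295.8
  [7→11]: (6.5+1.1)/2 × 4 = 15.2
  [11→14]: (1.1+0.3)/2 × 3 = 2.1
  [14→14.5]: (0.3+0.2)/2 × 0.5 = 0.125
  Sum = 430.975 µg/L·hr

AUC = 431 µg/L·hr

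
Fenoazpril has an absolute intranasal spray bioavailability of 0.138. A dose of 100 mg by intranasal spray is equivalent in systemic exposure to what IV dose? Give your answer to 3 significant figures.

D_iv = 13.8 mg

Systemic exposure from an extravascular dose = F × D_ev, so the equivalent IV dose is F × D_ev.
D_iv = F × D_ev = 0.138 × 100 = 13.8 mg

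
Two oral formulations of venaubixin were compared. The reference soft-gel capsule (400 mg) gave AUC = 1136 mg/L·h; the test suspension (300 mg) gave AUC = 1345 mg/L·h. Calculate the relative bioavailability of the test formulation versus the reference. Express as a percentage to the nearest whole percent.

F_rel = 158%

F_rel = (AUC_test/D_test) / (AUC_ref/D_ref)
      = (1345/300) / (1136/400)
      = 4.48333 / 2.84 = 1.5786 = 157.86%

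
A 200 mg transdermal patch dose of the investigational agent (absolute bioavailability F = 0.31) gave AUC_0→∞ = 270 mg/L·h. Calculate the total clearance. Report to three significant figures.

CL = F × Dose / AUC_0→∞
   = 0.31 × 200 / 270 = 0.22963 L/h

CL = 0.230 L/h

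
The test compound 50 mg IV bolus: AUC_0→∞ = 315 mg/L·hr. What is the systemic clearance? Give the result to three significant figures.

CL = Dose_iv / AUC_0→∞
   = 50 / 315 = 0.15873 L/hr

CL = 0.159 L/hr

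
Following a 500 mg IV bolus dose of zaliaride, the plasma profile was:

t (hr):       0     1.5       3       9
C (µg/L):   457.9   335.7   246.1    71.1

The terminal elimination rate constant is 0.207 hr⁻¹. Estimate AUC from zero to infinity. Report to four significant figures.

AUC = 2327 µg/L·hr

Trapezoidal AUC_0→9:
  [0→1.5]: (457.9+335.7)/2 × 1.5 = 595.2
  [1.5→3]: (335.7+246.1)/2 × 1.5 = 436.35
  [3→9]: (246.1+71.1)/2 × 6 = 951.6
  Sum = 1983.15 µg/L·hr
Extrapolated tail: C_last / k_e = 71.1 / 0.207 = 343.478
AUC_0→∞ = 1983.15 + 343.478 = 2326.628 µg/L·hr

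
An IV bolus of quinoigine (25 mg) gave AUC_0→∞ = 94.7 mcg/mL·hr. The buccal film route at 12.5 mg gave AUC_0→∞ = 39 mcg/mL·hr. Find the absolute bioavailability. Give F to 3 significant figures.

F = (AUC_ev / D_ev) / (AUC_iv / D_iv)
  = (39/12.5) / (94.7/25)
  = 3.12 / 3.788 = 0.8237

F = 0.824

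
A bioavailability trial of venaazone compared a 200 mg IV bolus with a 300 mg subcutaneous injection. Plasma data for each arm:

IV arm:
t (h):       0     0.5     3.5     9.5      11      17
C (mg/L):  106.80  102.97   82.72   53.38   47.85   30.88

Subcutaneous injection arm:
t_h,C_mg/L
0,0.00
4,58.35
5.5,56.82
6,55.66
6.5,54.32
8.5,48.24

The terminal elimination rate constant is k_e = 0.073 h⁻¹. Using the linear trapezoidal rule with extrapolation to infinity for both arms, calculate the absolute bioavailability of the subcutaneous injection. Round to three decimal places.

Trapezoidal AUC_0→17 (IV):
  [0→0.5]: (106.80+102.97)/2 × 0.5 = 52.4425
  [0.5→3.5]: (102.97+82.72)/2 × 3 = 278.535
  [3.5→9.5]: (82.72+53.38)/2 × 6 = 408.3
  [9.5→11]: (53.38+47.85)/2 × 1.5 = 75.9225
  [11→17]: (47.85+30.88)/2 × 6 = 236.19
  Sum = 1051.39 mg/L·h
IV tail: 30.88/0.073 = 423.014; AUC_iv,0→∞ = 1051.39 + 423.014 = 1474.404 mg/L·h
Trapezoidal AUC_0→8.5 (subcutaneous injection):
  [0→4]: (0.00+58.35)/2 × 4 = 116.7
  [4→5.5]: (58.35+56.82)/2 × 1.5 = 86.3775
  [5.5→6]: (56.82+55.66)/2 × 0.5 = 28.12
  [6→6.5]: (55.66+54.32)/2 × 0.5 = 27.495
  [6.5→8.5]: (54.32+48.24)/2 × 2 = 102.56
  Sum = 361.2525 mg/L·h
subcutaneous injection tail: 48.24/0.073 = 660.822; AUC_ev,0→∞ = 361.2525 + 660.822 = 1022.0745 mg/L·h
F = (AUC_ev/D_ev)/(AUC_iv/D_iv) = (1022.0745/300)/(1474.404/200) = 3.406915/7.37202 = 0.4621

F = 0.462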